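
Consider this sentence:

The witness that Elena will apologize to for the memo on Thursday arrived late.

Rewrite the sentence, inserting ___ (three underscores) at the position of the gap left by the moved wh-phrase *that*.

The witness that Elena will apologize to ___ for the memo on Thursday arrived late.

'that' is the object of the preposition 'to'. The gap is right after 'to'.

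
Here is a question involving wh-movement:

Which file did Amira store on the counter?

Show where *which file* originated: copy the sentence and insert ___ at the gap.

Which file did Amira store ___ on the counter?

In situ: Amira did store which file on the counter.
'which file' functions as the direct object of 'store'. The gap is right after 'store'.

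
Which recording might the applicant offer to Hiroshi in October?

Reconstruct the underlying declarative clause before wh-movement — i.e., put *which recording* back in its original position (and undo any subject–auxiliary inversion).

The applicant might offer which recording to Hiroshi in October.

'which recording' functions as the direct object of 'offer'. It moves to the left edge, and the trace sits right after 'offer':
Which recording might the applicant offer ___ to Hiroshi in October?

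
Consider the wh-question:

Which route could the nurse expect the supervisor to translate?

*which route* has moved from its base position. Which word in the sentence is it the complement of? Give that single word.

translate

Pre-movement form: The nurse could expect the supervisor to translate which route.
'which route' functions as the direct object of 'translate'. Wh-movement fronts it, leaving a gap right after 'translate':
Which route could the nurse expect the supervisor to translate ___?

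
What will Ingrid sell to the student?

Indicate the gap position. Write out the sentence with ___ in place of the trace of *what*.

In situ: Ingrid will sell what to the student.
'what' is the direct object of 'sell'. The gap is right after 'sell'.

What will Ingrid sell ___ to the student?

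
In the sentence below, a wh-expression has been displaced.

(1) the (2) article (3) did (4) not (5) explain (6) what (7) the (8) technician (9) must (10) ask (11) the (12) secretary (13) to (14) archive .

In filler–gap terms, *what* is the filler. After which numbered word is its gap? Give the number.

14

In situ: The technician must ask the secretary to archive what.
The filler 'what' is interpreted as the direct object of 'archive'. It moves to the left edge, and the trace sits right after 'archive':
The article did not explain what the technician must ask the secretary to archive ___.
'archive' is word 14.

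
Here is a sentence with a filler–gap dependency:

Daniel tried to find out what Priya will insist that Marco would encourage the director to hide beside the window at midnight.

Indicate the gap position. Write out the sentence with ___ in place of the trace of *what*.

Before movement: Priya will insist that Marco would encourage the director to hide what beside the window at midnight.
'what' is the direct object of 'hide'. The gap is right after 'hide'.

Daniel tried to find out what Priya will insist that Marco would encourage the director to hide ___ beside the window at midnight.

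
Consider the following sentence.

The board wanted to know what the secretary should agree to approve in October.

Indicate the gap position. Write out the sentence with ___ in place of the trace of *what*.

Before movement: The secretary should agree to approve what in October.
The filler 'what' is interpreted as the direct object of 'approve'. The gap is right after 'approve'.

The board wanted to know what the secretary should agree to approve ___ in October.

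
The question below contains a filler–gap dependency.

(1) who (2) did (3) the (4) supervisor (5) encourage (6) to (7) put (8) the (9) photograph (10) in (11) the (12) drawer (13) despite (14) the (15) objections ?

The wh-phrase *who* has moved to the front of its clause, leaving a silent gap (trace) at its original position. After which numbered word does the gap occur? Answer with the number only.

Before movement: The supervisor did encourage who to put the photograph in the drawer despite the objections.
The filler 'who' is interpreted as the direct object of 'encourage'. It moves to the left edge, and the trace sits right after 'encourage':
Who did the supervisor encourage ___ to put the photograph in the drawer despite the objections?
'encourage' is word 5.

5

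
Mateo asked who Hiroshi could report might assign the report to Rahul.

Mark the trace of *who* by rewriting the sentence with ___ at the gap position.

In situ: Hiroshi could report who might assign the report to Rahul.
'who' is the subject of the clause embedded under 'report'. The gap is right after 'report'.

Mateo asked who Hiroshi could report ___ might assign the report to Rahul.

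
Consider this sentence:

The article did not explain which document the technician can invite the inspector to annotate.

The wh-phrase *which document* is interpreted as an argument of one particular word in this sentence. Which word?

annotate

Before movement: The technician can invite the inspector to annotate which document.
The filler 'which document' is interpreted as the direct object of 'annotate'. Wh-movement fronts it, leaving a gap right after 'annotate':
The article did not explain which document the technician can invite the inspector to annotate ___.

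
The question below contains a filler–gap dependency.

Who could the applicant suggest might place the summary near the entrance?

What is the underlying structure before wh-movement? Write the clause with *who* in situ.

'who' functions as the subject of the clause embedded under 'suggest'. Wh-movement fronts it, leaving a gap right after 'suggest':
Who could the applicant suggest ___ might place the summary near the entrance?

The applicant could suggest who might place the summary near the entrance.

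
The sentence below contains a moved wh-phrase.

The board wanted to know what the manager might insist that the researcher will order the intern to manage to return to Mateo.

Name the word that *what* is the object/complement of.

In situ: The manager might insist that the researcher will order the intern to manage to return what to Mateo.
'what' functions as the direct object of 'return'. Fronting leaves a gap immediately after 'return':
The board wanted to know what the manager might insist that the researcher will order the intern to manage to return ___ to Mateo.

return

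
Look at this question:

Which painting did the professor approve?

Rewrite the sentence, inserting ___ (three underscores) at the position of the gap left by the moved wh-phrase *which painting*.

Pre-movement form: The professor did approve which painting.
The filler 'which painting' is interpreted as the direct object of 'approve'. The gap is right after 'approve'.

Which painting did the professor approve ___?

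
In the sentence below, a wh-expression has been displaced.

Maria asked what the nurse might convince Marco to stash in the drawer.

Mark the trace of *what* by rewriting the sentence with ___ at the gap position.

Maria asked what the nurse might convince Marco to stash ___ in the drawer.

Underlying clause: The nurse might convince Marco to stash what in the drawer.
The filler 'what' is interpreted as the direct object of 'stash'. The gap is right after 'stash'.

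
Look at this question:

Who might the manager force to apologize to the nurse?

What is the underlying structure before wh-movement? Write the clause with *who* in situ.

The filler 'who' is interpreted as the direct object of 'force'. It moves to the left edge, and the trace sits right after 'force':
Who might the manager force ___ to apologize to the nurse?

The manager might force who to apologize to the nurse.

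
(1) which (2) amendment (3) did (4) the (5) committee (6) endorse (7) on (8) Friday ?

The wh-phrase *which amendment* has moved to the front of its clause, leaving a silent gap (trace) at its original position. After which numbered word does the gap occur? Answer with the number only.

Before movement: The committee did endorse which amendment on Friday.
'which amendment' is the direct object of 'endorse'. It moves to the left edge, and the trace sits right after 'endorse':
Which amendment did the committee endorse ___ on Friday?
'endorse' is word 6.

6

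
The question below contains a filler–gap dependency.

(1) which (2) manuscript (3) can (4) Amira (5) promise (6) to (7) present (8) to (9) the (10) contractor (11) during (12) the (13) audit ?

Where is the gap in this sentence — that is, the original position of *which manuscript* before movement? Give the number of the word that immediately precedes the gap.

7

Before movement: Amira can promise to present which manuscript to the contractor during the audit.
'which manuscript' is the direct object of 'present'. It moves to the left edge, and the trace sits right after 'present':
Which manuscript can Amira promise to present ___ to the contractor during the audit?
'present' is word 7.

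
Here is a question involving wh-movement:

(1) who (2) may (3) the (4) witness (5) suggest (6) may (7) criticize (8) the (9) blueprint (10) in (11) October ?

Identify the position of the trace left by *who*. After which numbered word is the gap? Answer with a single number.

5

Before movement: The witness may suggest who may criticize the blueprint in October.
'who' functions as the subject of the clause embedded under 'suggest'. It moves to the left edge, and the trace sits right after 'suggest':
Who may the witness suggest ___ may criticize the blueprint in October?
'suggest' is word 5.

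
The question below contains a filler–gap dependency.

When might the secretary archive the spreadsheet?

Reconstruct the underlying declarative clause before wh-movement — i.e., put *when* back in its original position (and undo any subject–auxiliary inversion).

The secretary might archive the spreadsheet when.

'when' functions as the temporal adjunct. It moves to the left edge, and the trace sits right after 'spreadsheet':
When might the secretary archive the spreadsheet ___?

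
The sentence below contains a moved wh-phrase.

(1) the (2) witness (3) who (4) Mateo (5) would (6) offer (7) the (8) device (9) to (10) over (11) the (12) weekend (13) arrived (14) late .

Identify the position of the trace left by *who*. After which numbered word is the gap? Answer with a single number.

The filler 'who' is interpreted as the object of the preposition 'to' (recipient of 'offer'). It moves to the left edge, and the trace sits right after 'to':
The witness who Mateo would offer the device to ___ over the weekend arrived late.
'to' is word 9.

9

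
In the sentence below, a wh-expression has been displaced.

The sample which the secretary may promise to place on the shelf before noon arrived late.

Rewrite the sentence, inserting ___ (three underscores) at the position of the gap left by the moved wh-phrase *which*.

'which' functions as the direct object of 'place'. The gap is right after 'place'.

The sample which the secretary may promise to place ___ on the shelf before noon arrived late.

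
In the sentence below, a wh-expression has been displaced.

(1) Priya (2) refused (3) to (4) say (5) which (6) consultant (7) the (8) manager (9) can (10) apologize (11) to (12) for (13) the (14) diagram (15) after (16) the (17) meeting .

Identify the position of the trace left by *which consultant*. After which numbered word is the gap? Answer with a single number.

11

Pre-movement form: The manager can apologize to which consultant for the diagram after the meeting.
'which consultant' is the object of the preposition 'to'. Wh-movement fronts it, leaving a gap right after 'to':
Priya refused to say which consultant the manager can apologize to ___ for the diagram after the meeting.
'to' is word 11.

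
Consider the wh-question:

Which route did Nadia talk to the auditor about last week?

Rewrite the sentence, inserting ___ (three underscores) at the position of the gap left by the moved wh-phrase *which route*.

In situ: Nadia did talk to the auditor about which route last week.
'which route' functions as the object of the preposition 'about'. The gap is right after 'about'.

Which route did Nadia talk to the auditor about ___ last week?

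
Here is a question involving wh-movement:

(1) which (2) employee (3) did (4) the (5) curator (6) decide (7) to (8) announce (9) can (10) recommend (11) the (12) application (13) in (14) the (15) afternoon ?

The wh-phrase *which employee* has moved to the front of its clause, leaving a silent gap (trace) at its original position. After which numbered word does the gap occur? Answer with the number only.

8

Pre-movement form: The curator did decide to announce which employee can recommend the application in the afternoon.
The filler 'which employee' is interpreted as the subject of the clause embedded under 'announce'. Wh-movement fronts it, leaving a gap right after 'announce':
Which employee did the curator decide to announce ___ can recommend the application in the afternoon?
'announce' is word 8.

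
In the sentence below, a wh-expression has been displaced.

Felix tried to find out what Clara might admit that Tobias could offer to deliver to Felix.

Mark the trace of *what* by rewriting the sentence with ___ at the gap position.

In situ: Clara might admit that Tobias could offer to deliver what to Felix.
'what' is the direct object of 'deliver'. The gap is right after 'deliver'.

Felix tried to find out what Clara might admit that Tobias could offer to deliver ___ to Felix.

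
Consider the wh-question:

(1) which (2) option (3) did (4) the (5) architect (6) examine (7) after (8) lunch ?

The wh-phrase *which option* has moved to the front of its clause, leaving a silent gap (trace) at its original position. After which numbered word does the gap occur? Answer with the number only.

Underlying clause: The architect did examine which option after lunch.
'which option' functions as the direct object of 'examine'. It moves to the left edge, and the trace sits right after 'examine':
Which option did the architect examine ___ after lunch?
'examine' is word 6.

6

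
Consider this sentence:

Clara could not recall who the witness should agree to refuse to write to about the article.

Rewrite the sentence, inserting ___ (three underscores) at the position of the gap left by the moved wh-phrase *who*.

Before movement: The witness should agree to refuse to write to who about the article.
'who' functions as the object of the preposition 'to'. The gap is right after 'to'.

Clara could not recall who the witness should agree to refuse to write to ___ about the article.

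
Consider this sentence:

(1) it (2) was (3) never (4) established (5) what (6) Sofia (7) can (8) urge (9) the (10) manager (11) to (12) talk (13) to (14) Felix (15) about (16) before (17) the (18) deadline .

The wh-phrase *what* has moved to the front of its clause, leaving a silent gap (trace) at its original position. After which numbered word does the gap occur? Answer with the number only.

Pre-movement form: Sofia can urge the manager to talk to Felix about what before the deadline.
'what' functions as the object of the preposition 'about'. Fronting leaves a gap immediately after 'about':
It was never established what Sofia can urge the manager to talk to Felix about ___ before the deadline.
'about' is word 15.

15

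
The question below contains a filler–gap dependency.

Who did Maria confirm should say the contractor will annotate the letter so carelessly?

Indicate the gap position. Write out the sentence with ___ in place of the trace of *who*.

Underlying clause: Maria did confirm who should say the contractor will annotate the letter so carelessly.
'who' functions as the subject of the clause embedded under 'confirm'. The gap is right after 'confirm'.

Who did Maria confirm ___ should say the contractor will annotate the letter so carelessly?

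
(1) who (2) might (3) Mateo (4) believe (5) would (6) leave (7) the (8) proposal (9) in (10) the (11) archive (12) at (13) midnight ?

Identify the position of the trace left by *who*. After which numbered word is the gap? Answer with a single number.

Underlying clause: Mateo might believe who would leave the proposal in the archive at midnight.
'who' is the subject of the clause embedded under 'believe'. Wh-movement fronts it, leaving a gap right after 'believe':
Who might Mateo believe ___ would leave the proposal in the archive at midnight?
'believe' is word 4.

4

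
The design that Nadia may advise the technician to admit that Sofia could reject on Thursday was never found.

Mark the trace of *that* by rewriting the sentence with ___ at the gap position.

The design that Nadia may advise the technician to admit that Sofia could reject ___ on Thursday was never found.

'that' functions as the direct object of 'reject'. The gap is right after 'reject'.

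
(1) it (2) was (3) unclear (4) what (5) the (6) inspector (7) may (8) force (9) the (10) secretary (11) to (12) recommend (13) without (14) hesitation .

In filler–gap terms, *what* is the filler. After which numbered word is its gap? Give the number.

12

In situ: The inspector may force the secretary to recommend what without hesitation.
The filler 'what' is interpreted as the direct object of 'recommend'. It moves to the left edge, and the trace sits right after 'recommend':
It was unclear what the inspector may force the secretary to recommend ___ without hesitation.
'recommend' is word 12.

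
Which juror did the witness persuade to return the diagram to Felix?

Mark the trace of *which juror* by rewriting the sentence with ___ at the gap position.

Which juror did the witness persuade ___ to return the diagram to Felix?

In situ: The witness did persuade which juror to return the diagram to Felix.
'which juror' functions as the direct object of 'persuade'. The gap is right after 'persuade'.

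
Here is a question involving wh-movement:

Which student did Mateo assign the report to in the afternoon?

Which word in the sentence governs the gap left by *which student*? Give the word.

to

Pre-movement form: Mateo did assign the report to which student in the afternoon.
The filler 'which student' is interpreted as the object of the preposition 'to' (recipient of 'assign'). Wh-movement fronts it, leaving a gap right after 'to':
Which student did Mateo assign the report to ___ in the afternoon?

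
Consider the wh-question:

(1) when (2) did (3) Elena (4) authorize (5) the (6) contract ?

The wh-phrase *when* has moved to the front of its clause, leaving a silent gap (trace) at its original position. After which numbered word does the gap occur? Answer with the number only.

6

In situ: Elena did authorize the contract when.
'when' functions as the temporal adjunct. Wh-movement fronts it, leaving a gap right after 'contract':
When did Elena authorize the contract ___?
'contract' is word 6.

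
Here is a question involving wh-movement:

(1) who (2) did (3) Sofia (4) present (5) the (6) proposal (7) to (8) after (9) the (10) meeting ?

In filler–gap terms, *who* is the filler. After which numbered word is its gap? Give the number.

Pre-movement form: Sofia did present the proposal to who after the meeting.
'who' is the object of the preposition 'to' (recipient of 'present'). It moves to the left edge, and the trace sits right after 'to':
Who did Sofia present the proposal to ___ after the meeting?
'to' is word 7.

7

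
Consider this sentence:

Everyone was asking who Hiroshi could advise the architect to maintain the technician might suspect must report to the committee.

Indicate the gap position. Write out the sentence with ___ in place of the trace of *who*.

Everyone was asking who Hiroshi could advise the architect to maintain the technician might suspect ___ must report to the committee.

Pre-movement form: Hiroshi could advise the architect to maintain the technician might suspect who must report to the committee.
'who' functions as the subject of the clause embedded under 'suspect'. The gap is right after 'suspect'.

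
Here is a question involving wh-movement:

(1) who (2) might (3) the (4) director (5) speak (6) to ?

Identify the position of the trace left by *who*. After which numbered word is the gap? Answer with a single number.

6

In situ: The director might speak to who.
'who' functions as the object of the preposition 'to'. It moves to the left edge, and the trace sits right after 'to':
Who might the director speak to ___?
'to' is word 6.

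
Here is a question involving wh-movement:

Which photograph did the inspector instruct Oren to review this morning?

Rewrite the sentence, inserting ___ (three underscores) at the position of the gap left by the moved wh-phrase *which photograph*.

Which photograph did the inspector instruct Oren to review ___ this morning?

Underlying clause: The inspector did instruct Oren to review which photograph this morning.
'which photograph' is the direct object of 'review'. The gap is right after 'review'.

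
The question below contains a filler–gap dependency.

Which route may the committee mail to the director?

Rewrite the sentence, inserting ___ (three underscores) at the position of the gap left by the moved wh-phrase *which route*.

In situ: The committee may mail which route to the director.
'which route' is the direct object of 'mail'. The gap is right after 'mail'.

Which route may the committee mail ___ to the director?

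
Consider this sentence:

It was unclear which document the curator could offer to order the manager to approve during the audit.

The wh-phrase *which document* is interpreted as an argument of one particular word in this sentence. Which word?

Before movement: The curator could offer to order the manager to approve which document during the audit.
'which document' functions as the direct object of 'approve'. Wh-movement fronts it, leaving a gap right after 'approve':
It was unclear which document the curator could offer to order the manager to approve ___ during the audit.

approve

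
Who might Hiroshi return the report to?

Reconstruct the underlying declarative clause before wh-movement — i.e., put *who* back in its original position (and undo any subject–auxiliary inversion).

'who' functions as the object of the preposition 'to' (recipient of 'return'). Fronting leaves a gap immediately after 'to':
Who might Hiroshi return the report to ___?

Hiroshi might return the report to who.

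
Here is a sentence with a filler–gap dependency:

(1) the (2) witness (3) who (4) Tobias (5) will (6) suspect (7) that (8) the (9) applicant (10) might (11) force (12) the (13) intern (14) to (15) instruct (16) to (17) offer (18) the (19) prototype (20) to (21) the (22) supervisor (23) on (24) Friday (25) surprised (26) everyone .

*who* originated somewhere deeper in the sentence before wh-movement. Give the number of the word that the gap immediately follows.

15

The filler 'who' is interpreted as the direct object of 'instruct'. Wh-movement fronts it, leaving a gap right after 'instruct':
The witness who Tobias will suspect that the applicant might force the intern to instruct ___ to offer the prototype to the supervisor on Friday surprised everyone.
'instruct' is word 15.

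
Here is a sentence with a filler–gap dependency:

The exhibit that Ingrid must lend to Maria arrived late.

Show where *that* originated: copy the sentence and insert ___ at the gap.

The exhibit that Ingrid must lend ___ to Maria arrived late.

'that' is the direct object of 'lend'. The gap is right after 'lend'.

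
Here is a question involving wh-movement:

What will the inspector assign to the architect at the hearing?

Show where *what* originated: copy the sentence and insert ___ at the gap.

Underlying clause: The inspector will assign what to the architect at the hearing.
'what' functions as the direct object of 'assign'. The gap is right after 'assign'.

What will the inspector assign ___ to the architect at the hearing?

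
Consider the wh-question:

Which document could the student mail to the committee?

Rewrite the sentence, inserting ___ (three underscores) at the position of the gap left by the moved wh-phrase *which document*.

Which document could the student mail ___ to the committee?

In situ: The student could mail which document to the committee.
The filler 'which document' is interpreted as the direct object of 'mail'. The gap is right after 'mail'.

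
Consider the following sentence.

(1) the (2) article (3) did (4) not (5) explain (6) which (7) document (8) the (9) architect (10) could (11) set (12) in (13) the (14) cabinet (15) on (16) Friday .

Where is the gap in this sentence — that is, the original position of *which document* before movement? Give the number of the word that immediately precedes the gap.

11

Underlying clause: The architect could set which document in the cabinet on Friday.
The filler 'which document' is interpreted as the direct object of 'set'. It moves to the left edge, and the trace sits right after 'set':
The article did not explain which document the architect could set ___ in the cabinet on Friday.
'set' is word 11.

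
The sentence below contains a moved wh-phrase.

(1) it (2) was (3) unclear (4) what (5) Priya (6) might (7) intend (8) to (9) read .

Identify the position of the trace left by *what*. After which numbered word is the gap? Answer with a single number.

9

Pre-movement form: Priya might intend to read what.
'what' functions as the direct object of 'read'. Wh-movement fronts it, leaving a gap right after 'read':
It was unclear what Priya might intend to read ___.
'read' is word 9.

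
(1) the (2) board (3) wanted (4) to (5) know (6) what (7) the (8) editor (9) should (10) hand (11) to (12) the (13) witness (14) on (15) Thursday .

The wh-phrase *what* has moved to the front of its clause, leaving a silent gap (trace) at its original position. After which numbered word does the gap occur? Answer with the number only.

10

Underlying clause: The editor should hand what to the witness on Thursday.
'what' functions as the direct object of 'hand'. Fronting leaves a gap immediately after 'hand':
The board wanted to know what the editor should hand ___ to the witness on Thursday.
'hand' is word 10.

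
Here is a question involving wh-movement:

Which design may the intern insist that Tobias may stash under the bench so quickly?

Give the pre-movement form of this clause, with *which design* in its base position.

'which design' functions as the direct object of 'stash'. It moves to the left edge, and the trace sits right after 'stash':
Which design may the intern insist that Tobias may stash ___ under the bench so quickly?

The intern may insist that Tobias may stash which design under the bench so quickly.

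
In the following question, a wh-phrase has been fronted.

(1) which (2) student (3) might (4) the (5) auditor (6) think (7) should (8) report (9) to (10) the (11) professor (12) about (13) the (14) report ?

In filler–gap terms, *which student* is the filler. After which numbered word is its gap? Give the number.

In situ: The auditor might think which student should report to the professor about the report.
The filler 'which student' is interpreted as the subject of the clause embedded under 'think'. Wh-movement fronts it, leaving a gap right after 'think':
Which student might the auditor think ___ should report to the professor about the report?
'think' is word 6.

6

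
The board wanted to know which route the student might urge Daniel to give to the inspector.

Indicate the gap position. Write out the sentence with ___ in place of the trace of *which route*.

The board wanted to know which route the student might urge Daniel to give ___ to the inspector.

Underlying clause: The student might urge Daniel to give which route to the inspector.
'which route' functions as the direct object of 'give'. The gap is right after 'give'.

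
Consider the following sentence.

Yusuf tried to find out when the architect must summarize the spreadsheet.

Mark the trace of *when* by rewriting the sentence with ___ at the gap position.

Underlying clause: The architect must summarize the spreadsheet when.
'when' functions as the temporal adjunct. The gap is right after 'spreadsheet'.

Yusuf tried to find out when the architect must summarize the spreadsheet ___.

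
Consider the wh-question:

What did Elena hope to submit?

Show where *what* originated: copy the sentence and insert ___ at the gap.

What did Elena hope to submit ___?

Pre-movement form: Elena did hope to submit what.
'what' is the direct object of 'submit'. The gap is right after 'submit'.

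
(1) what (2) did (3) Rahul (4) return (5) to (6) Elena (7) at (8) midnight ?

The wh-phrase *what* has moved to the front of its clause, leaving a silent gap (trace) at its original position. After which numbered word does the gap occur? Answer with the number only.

In situ: Rahul did return what to Elena at midnight.
'what' functions as the direct object of 'return'. Fronting leaves a gap immediately after 'return':
What did Rahul return ___ to Elena at midnight?
'return' is word 4.

4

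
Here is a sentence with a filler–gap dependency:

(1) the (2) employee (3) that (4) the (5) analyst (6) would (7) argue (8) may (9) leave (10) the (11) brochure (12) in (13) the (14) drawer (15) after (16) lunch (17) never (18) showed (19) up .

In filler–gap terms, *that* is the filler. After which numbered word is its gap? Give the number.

7

'that' functions as the subject of the clause embedded under 'argue'. Fronting leaves a gap immediately after 'argue':
The employee that the analyst would argue ___ may leave the brochure in the drawer after lunch never showed up.
'argue' is word 7.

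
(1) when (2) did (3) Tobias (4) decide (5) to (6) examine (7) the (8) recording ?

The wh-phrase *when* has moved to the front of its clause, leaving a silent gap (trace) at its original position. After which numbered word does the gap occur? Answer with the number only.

In situ: Tobias did decide to examine the recording when.
'when' functions as the temporal adjunct. Wh-movement fronts it, leaving a gap right after 'recording':
When did Tobias decide to examine the recording ___?
'recording' is word 8.

8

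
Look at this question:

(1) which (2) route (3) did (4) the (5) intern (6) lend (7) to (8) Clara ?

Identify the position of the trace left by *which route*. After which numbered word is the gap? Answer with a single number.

6

Before movement: The intern did lend which route to Clara.
'which route' is the direct object of 'lend'. Wh-movement fronts it, leaving a gap right after 'lend':
Which route did the intern lend ___ to Clara?
'lend' is word 6.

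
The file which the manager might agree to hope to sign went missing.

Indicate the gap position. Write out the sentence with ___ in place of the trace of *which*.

'which' is the direct object of 'sign'. The gap is right after 'sign'.

The file which the manager might agree to hope to sign ___ went missing.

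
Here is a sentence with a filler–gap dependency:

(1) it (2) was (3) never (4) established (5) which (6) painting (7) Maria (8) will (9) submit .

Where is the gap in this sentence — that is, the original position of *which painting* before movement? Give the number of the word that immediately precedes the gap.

Before movement: Maria will submit which painting.
The filler 'which painting' is interpreted as the direct object of 'submit'. It moves to the left edge, and the trace sits right after 'submit':
It was never established which painting Maria will submit ___.
'submit' is word 9.

9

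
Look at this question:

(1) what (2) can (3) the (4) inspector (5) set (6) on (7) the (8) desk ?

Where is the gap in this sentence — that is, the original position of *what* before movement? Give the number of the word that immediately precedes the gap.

Before movement: The inspector can set what on the desk.
'what' is the direct object of 'set'. Fronting leaves a gap immediately after 'set':
What can the inspector set ___ on the desk?
'set' is word 5.

5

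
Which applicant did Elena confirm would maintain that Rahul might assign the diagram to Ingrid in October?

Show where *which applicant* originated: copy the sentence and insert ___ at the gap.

Pre-movement form: Elena did confirm which applicant would maintain that Rahul might assign the diagram to Ingrid in October.
'which applicant' is the subject of the clause embedded under 'confirm'. The gap is right after 'confirm'.

Which applicant did Elena confirm ___ would maintain that Rahul might assign the diagram to Ingrid in October?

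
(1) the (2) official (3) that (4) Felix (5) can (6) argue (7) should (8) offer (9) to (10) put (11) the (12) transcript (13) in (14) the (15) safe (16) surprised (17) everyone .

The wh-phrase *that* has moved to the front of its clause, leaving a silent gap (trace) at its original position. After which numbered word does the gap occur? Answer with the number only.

'that' is the subject of the clause embedded under 'argue'. Fronting leaves a gap immediately after 'argue':
The official that Felix can argue ___ should offer to put the transcript in the safe surprised everyone.
'argue' is word 6.

6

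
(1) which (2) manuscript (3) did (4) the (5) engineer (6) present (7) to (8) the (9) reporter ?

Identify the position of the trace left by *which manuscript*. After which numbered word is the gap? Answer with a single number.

6

Underlying clause: The engineer did present which manuscript to the reporter.
'which manuscript' functions as the direct object of 'present'. Fronting leaves a gap immediately after 'present':
Which manuscript did the engineer present ___ to the reporter?
'present' is word 6.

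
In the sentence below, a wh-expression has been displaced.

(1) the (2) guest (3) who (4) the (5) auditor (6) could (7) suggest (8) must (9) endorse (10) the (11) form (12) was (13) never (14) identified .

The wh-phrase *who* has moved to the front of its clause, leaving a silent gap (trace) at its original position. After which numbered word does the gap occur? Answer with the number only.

7

'who' functions as the subject of the clause embedded under 'suggest'. Wh-movement fronts it, leaving a gap right after 'suggest':
The guest who the auditor could suggest ___ must endorse the form was never identified.
'suggest' is word 7.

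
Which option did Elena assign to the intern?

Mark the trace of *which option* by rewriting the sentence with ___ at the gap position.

Which option did Elena assign ___ to the intern?

Underlying clause: Elena did assign which option to the intern.
The filler 'which option' is interpreted as the direct object of 'assign'. The gap is right after 'assign'.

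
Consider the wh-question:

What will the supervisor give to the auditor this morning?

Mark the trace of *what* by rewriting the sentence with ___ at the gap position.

What will the supervisor give ___ to the auditor this morning?

Pre-movement form: The supervisor will give what to the auditor this morning.
'what' is the direct object of 'give'. The gap is right after 'give'.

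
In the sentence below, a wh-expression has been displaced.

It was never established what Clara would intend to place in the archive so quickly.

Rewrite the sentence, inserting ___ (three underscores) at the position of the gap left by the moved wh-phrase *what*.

Underlying clause: Clara would intend to place what in the archive so quickly.
'what' is the direct object of 'place'. The gap is right after 'place'.

It was never established what Clara would intend to place ___ in the archive so quickly.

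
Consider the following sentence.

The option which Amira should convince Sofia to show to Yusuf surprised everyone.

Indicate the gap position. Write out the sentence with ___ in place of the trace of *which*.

The option which Amira should convince Sofia to show ___ to Yusuf surprised everyone.

'which' is the direct object of 'show'. The gap is right after 'show'.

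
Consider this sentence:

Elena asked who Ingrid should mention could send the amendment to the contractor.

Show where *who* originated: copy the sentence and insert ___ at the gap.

Pre-movement form: Ingrid should mention who could send the amendment to the contractor.
'who' is the subject of the clause embedded under 'mention'. The gap is right after 'mention'.

Elena asked who Ingrid should mention ___ could send the amendment to the contractor.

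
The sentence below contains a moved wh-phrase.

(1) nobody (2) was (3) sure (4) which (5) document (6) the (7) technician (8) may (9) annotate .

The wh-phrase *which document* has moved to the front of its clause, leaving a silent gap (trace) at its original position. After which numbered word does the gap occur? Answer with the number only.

Underlying clause: The technician may annotate which document.
'which document' is the direct object of 'annotate'. Wh-movement fronts it, leaving a gap right after 'annotate':
Nobody was sure which document the technician may annotate ___.
'annotate' is word 9.

9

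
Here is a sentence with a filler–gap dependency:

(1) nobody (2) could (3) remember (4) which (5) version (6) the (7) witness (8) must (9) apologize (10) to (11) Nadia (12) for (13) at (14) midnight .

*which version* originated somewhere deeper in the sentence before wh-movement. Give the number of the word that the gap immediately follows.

Before movement: The witness must apologize to Nadia for which version at midnight.
'which version' functions as the object of the preposition 'for'. Fronting leaves a gap immediately after 'for':
Nobody could remember which version the witness must apologize to Nadia for ___ at midnight.
'for' is word 12.

12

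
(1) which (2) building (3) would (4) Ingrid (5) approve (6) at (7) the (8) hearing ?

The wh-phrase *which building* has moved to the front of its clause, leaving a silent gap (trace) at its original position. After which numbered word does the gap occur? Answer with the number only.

5

Pre-movement form: Ingrid would approve which building at the hearing.
'which building' is the direct object of 'approve'. Fronting leaves a gap immediately after 'approve':
Which building would Ingrid approve ___ at the hearing?
'approve' is word 5.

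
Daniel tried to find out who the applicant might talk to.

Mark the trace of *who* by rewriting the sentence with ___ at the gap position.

Before movement: The applicant might talk to who.
The filler 'who' is interpreted as the object of the preposition 'to'. The gap is right after 'to'.

Daniel tried to find out who the applicant might talk to ___.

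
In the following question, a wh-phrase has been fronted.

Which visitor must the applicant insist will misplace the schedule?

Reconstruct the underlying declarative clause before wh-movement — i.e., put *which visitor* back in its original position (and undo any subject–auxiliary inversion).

The applicant must insist which visitor will misplace the schedule.

'which visitor' is the subject of the clause embedded under 'insist'. It moves to the left edge, and the trace sits right after 'insist':
Which visitor must the applicant insist ___ will misplace the schedule?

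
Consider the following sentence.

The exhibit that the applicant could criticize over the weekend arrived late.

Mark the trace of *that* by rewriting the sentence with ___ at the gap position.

'that' functions as the direct object of 'criticize'. The gap is right after 'criticize'.

The exhibit that the applicant could criticize ___ over the weekend arrived late.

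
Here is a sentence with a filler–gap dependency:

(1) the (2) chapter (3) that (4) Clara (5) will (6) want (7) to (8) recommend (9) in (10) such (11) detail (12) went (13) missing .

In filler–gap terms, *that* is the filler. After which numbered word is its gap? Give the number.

8

The filler 'that' is interpreted as the direct object of 'recommend'. Fronting leaves a gap immediately after 'recommend':
The chapter that Clara will want to recommend ___ in such detail went missing.
'recommend' is word 8.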